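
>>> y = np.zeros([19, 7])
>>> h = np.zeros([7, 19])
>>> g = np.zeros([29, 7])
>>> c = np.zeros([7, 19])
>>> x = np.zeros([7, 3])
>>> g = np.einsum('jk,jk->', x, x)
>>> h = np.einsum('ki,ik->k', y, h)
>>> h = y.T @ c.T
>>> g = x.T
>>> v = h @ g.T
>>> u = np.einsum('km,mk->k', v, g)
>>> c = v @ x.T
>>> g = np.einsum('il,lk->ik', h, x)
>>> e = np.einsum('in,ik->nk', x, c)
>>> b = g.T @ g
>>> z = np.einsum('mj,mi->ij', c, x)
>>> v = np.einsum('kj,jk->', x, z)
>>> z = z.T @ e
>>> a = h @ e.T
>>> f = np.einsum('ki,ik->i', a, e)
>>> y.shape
(19, 7)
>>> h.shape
(7, 7)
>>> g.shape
(7, 3)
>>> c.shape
(7, 7)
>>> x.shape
(7, 3)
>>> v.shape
()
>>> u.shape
(7,)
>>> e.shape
(3, 7)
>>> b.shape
(3, 3)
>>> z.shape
(7, 7)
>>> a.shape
(7, 3)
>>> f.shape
(3,)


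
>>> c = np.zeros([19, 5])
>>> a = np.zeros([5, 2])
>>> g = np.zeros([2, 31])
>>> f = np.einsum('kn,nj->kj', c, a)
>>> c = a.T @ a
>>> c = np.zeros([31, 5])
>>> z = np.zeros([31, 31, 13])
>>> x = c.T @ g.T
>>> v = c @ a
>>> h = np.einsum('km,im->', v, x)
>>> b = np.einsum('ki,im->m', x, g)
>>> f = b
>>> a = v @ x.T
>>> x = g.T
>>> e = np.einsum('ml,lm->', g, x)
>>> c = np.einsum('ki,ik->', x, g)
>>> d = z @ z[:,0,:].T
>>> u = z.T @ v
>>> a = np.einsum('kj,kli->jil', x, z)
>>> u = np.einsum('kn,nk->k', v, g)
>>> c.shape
()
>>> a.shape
(2, 13, 31)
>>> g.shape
(2, 31)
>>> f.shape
(31,)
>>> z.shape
(31, 31, 13)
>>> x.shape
(31, 2)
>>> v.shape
(31, 2)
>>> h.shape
()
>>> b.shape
(31,)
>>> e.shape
()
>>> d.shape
(31, 31, 31)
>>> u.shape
(31,)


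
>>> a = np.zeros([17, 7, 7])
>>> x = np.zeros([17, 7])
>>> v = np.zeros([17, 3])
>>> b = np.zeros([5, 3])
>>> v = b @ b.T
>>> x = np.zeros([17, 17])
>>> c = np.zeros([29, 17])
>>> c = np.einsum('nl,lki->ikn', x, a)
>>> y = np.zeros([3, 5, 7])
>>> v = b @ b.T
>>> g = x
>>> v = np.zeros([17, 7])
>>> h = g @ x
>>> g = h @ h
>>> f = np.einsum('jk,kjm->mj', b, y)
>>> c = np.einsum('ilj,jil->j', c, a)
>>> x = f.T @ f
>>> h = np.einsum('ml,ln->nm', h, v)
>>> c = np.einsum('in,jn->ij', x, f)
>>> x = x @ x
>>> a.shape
(17, 7, 7)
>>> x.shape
(5, 5)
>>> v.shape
(17, 7)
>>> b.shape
(5, 3)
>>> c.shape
(5, 7)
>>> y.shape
(3, 5, 7)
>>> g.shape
(17, 17)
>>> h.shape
(7, 17)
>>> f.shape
(7, 5)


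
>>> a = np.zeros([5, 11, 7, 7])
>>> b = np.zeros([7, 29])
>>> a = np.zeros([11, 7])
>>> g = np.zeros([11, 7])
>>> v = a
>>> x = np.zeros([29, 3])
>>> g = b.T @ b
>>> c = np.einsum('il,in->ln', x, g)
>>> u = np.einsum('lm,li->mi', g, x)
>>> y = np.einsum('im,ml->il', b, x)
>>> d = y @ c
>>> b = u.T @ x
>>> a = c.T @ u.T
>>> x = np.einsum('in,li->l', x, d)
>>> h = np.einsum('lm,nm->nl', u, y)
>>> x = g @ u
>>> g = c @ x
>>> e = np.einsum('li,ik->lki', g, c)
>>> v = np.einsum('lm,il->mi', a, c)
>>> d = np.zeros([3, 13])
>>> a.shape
(29, 29)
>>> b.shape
(3, 3)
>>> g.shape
(3, 3)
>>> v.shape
(29, 3)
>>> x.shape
(29, 3)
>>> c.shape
(3, 29)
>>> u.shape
(29, 3)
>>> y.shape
(7, 3)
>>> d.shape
(3, 13)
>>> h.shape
(7, 29)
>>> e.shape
(3, 29, 3)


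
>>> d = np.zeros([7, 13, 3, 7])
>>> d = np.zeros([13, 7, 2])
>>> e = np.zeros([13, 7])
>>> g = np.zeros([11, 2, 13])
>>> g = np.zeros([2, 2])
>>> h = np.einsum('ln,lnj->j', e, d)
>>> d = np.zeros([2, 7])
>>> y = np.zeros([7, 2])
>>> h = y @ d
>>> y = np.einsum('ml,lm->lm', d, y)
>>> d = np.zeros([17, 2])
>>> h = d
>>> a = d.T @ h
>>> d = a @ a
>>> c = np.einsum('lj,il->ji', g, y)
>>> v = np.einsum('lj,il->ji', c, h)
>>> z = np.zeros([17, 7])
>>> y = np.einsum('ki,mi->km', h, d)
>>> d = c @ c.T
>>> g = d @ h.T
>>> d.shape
(2, 2)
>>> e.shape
(13, 7)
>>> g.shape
(2, 17)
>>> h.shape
(17, 2)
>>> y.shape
(17, 2)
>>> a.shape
(2, 2)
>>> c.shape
(2, 7)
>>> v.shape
(7, 17)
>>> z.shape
(17, 7)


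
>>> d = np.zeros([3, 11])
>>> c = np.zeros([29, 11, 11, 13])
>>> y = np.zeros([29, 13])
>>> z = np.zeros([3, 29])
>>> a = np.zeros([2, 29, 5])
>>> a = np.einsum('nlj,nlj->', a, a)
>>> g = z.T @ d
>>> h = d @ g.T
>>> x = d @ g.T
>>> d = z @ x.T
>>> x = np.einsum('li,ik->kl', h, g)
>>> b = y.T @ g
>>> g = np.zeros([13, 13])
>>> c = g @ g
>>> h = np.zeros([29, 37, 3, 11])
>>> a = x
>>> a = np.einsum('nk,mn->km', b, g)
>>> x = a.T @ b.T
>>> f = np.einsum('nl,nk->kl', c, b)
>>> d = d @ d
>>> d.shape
(3, 3)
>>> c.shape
(13, 13)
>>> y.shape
(29, 13)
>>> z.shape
(3, 29)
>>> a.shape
(11, 13)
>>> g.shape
(13, 13)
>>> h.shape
(29, 37, 3, 11)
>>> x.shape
(13, 13)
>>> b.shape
(13, 11)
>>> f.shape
(11, 13)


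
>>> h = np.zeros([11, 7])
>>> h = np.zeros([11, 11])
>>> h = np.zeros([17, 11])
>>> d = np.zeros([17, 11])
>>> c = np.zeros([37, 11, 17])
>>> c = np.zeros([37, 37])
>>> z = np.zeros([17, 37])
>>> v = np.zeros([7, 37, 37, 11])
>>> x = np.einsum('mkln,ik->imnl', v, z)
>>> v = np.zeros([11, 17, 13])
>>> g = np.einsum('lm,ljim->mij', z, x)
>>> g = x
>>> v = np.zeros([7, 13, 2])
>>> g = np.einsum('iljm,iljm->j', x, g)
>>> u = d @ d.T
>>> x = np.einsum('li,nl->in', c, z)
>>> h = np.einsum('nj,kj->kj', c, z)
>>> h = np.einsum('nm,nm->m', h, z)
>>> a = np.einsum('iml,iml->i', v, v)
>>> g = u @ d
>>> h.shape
(37,)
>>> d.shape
(17, 11)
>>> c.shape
(37, 37)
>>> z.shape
(17, 37)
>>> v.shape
(7, 13, 2)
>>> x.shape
(37, 17)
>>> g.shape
(17, 11)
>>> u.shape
(17, 17)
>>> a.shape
(7,)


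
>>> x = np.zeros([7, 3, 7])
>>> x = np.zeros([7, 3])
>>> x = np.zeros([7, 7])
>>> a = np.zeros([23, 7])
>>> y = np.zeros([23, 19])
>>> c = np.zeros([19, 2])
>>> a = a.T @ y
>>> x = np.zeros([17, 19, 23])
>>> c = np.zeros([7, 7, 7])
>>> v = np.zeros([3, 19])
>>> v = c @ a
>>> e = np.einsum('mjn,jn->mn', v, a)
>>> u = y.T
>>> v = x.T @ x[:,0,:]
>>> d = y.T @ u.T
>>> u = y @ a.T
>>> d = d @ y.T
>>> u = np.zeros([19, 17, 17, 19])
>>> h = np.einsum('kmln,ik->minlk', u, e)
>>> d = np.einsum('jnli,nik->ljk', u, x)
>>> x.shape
(17, 19, 23)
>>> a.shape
(7, 19)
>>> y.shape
(23, 19)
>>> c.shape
(7, 7, 7)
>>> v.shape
(23, 19, 23)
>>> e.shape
(7, 19)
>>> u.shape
(19, 17, 17, 19)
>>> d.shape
(17, 19, 23)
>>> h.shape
(17, 7, 19, 17, 19)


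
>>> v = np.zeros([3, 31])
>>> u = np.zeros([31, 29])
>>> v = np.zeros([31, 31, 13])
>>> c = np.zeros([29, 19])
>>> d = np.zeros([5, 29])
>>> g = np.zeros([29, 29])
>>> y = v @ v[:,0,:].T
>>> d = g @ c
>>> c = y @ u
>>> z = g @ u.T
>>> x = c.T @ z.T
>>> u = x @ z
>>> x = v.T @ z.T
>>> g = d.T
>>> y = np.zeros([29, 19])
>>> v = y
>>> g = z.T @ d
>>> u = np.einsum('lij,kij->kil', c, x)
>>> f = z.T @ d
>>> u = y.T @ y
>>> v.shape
(29, 19)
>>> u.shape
(19, 19)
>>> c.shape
(31, 31, 29)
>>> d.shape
(29, 19)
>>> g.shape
(31, 19)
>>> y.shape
(29, 19)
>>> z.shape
(29, 31)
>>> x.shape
(13, 31, 29)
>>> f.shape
(31, 19)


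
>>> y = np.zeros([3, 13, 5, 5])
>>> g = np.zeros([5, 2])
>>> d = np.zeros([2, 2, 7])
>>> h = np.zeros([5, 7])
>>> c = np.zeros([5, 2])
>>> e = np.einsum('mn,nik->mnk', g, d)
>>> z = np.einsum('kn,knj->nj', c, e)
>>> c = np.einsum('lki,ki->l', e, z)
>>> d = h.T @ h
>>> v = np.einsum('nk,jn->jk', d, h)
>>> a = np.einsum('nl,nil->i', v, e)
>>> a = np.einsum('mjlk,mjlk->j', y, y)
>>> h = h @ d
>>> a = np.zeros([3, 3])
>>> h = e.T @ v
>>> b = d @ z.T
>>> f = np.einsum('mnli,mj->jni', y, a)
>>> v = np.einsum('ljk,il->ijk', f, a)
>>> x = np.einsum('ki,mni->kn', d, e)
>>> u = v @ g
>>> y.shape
(3, 13, 5, 5)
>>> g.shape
(5, 2)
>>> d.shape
(7, 7)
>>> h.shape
(7, 2, 7)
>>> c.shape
(5,)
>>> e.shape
(5, 2, 7)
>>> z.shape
(2, 7)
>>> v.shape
(3, 13, 5)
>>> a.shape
(3, 3)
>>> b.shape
(7, 2)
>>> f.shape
(3, 13, 5)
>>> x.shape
(7, 2)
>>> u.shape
(3, 13, 2)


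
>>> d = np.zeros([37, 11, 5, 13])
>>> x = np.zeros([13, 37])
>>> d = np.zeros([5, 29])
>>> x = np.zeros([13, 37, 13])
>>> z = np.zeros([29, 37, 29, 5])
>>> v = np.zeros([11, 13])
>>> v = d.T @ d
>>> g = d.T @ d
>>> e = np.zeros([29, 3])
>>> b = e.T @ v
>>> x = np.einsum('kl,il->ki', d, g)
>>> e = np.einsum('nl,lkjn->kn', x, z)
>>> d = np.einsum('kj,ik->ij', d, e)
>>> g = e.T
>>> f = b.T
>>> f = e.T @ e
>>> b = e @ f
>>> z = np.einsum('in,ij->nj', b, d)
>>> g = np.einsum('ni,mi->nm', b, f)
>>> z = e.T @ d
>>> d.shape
(37, 29)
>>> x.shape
(5, 29)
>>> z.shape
(5, 29)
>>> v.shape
(29, 29)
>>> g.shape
(37, 5)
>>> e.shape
(37, 5)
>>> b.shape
(37, 5)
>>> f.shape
(5, 5)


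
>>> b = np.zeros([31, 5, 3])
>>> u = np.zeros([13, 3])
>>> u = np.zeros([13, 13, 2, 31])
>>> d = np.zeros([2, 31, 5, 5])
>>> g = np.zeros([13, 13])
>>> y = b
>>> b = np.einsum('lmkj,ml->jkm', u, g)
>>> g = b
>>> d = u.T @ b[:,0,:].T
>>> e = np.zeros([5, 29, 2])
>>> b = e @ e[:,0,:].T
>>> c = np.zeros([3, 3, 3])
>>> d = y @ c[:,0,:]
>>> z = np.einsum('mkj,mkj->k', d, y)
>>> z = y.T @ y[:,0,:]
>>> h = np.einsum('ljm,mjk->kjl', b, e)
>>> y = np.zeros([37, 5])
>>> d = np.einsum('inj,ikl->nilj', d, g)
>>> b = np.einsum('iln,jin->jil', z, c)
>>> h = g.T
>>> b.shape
(3, 3, 5)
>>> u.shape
(13, 13, 2, 31)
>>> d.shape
(5, 31, 13, 3)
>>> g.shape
(31, 2, 13)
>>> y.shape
(37, 5)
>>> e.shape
(5, 29, 2)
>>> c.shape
(3, 3, 3)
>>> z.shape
(3, 5, 3)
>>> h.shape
(13, 2, 31)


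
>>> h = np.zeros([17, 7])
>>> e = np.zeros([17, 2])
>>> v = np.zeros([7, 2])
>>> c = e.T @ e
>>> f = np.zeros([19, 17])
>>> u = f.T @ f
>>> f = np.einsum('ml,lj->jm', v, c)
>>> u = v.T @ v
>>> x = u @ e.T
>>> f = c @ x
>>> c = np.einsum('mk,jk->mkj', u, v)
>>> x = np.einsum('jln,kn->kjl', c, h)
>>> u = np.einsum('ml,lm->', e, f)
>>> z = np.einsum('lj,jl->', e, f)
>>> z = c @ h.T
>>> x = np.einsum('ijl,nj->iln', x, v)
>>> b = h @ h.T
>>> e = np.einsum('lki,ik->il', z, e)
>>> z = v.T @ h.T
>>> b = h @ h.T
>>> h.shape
(17, 7)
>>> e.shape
(17, 2)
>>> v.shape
(7, 2)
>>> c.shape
(2, 2, 7)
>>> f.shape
(2, 17)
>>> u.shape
()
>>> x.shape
(17, 2, 7)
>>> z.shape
(2, 17)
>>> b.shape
(17, 17)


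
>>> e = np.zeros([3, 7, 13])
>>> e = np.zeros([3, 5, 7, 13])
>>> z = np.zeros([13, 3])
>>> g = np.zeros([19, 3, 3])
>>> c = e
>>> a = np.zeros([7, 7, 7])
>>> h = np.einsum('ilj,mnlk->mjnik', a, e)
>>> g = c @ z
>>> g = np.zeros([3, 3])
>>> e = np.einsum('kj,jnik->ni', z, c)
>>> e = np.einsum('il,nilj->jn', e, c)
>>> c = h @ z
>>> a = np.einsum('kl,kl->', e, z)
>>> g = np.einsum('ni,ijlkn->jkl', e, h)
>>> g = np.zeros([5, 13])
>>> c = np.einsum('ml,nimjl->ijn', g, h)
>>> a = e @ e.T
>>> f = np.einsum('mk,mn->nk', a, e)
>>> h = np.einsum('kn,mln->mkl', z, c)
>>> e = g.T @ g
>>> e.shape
(13, 13)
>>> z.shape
(13, 3)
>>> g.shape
(5, 13)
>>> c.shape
(7, 7, 3)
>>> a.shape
(13, 13)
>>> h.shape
(7, 13, 7)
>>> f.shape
(3, 13)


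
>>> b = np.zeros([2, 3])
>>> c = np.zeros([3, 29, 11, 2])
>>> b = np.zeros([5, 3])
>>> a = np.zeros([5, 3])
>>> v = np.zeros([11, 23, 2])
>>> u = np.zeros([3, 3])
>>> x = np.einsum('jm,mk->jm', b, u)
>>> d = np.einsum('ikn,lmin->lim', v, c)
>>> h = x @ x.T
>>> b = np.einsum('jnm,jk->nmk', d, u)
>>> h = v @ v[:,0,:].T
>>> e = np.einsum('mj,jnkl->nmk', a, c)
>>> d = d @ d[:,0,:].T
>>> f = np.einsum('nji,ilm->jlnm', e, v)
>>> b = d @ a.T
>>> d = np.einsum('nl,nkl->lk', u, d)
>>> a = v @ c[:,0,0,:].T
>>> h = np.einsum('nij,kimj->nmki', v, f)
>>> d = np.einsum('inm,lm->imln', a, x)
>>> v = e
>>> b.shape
(3, 11, 5)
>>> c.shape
(3, 29, 11, 2)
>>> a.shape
(11, 23, 3)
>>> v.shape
(29, 5, 11)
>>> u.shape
(3, 3)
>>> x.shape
(5, 3)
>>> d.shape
(11, 3, 5, 23)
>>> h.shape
(11, 29, 5, 23)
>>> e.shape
(29, 5, 11)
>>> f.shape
(5, 23, 29, 2)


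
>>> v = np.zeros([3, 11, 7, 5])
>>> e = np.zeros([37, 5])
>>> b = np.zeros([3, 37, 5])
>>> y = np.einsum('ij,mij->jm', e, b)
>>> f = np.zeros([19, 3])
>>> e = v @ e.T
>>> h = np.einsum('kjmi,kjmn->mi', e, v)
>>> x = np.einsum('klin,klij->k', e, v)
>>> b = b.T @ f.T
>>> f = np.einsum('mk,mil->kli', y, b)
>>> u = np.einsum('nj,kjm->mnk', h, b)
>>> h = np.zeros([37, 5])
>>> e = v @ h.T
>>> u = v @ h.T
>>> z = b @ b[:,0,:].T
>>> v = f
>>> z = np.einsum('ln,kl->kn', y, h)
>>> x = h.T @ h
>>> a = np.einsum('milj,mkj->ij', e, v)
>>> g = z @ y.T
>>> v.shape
(3, 19, 37)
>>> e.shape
(3, 11, 7, 37)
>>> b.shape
(5, 37, 19)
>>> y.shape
(5, 3)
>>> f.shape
(3, 19, 37)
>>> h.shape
(37, 5)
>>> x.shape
(5, 5)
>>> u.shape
(3, 11, 7, 37)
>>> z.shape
(37, 3)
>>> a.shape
(11, 37)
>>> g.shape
(37, 5)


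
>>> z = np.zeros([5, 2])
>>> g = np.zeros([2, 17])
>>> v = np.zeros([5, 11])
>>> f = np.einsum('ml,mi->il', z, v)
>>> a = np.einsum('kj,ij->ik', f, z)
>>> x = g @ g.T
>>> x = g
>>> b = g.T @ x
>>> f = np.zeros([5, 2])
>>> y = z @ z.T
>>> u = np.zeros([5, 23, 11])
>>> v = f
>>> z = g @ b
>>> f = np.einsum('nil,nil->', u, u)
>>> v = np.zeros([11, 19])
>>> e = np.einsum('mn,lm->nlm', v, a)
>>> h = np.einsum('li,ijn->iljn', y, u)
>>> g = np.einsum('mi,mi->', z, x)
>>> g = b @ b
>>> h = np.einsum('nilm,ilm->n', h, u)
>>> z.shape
(2, 17)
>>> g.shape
(17, 17)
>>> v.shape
(11, 19)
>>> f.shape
()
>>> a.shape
(5, 11)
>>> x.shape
(2, 17)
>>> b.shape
(17, 17)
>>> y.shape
(5, 5)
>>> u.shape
(5, 23, 11)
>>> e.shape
(19, 5, 11)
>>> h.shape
(5,)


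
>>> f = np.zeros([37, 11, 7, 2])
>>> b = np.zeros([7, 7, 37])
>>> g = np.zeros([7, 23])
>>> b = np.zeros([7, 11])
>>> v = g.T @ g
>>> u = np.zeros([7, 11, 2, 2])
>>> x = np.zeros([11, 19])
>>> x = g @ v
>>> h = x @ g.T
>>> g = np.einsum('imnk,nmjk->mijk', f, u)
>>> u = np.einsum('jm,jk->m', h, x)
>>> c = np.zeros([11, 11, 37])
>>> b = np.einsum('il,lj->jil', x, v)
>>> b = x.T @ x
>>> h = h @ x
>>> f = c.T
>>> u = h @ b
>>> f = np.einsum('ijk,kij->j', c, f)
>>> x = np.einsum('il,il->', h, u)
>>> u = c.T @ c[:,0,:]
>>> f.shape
(11,)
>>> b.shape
(23, 23)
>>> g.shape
(11, 37, 2, 2)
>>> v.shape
(23, 23)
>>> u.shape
(37, 11, 37)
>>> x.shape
()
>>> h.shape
(7, 23)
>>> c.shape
(11, 11, 37)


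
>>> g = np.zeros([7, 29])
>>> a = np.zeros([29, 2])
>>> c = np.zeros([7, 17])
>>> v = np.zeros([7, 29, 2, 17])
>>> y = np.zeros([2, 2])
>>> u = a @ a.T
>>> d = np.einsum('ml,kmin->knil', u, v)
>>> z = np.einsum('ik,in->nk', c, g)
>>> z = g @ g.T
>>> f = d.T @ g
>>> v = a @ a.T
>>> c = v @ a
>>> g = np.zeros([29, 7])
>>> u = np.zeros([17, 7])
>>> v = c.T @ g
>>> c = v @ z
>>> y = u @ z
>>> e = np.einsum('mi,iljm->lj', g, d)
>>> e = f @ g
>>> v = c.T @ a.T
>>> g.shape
(29, 7)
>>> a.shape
(29, 2)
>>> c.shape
(2, 7)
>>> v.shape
(7, 29)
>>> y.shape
(17, 7)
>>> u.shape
(17, 7)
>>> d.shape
(7, 17, 2, 29)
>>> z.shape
(7, 7)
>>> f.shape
(29, 2, 17, 29)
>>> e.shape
(29, 2, 17, 7)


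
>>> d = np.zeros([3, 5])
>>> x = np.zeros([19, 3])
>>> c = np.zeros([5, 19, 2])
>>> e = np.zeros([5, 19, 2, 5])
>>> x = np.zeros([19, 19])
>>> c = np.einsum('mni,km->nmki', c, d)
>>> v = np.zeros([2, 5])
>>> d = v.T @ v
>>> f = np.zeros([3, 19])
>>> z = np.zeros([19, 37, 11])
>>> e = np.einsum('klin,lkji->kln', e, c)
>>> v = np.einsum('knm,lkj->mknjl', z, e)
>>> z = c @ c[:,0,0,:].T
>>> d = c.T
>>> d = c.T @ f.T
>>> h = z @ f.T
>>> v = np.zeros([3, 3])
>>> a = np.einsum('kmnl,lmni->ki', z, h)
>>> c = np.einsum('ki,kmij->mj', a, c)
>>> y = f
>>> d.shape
(2, 3, 5, 3)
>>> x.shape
(19, 19)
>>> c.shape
(5, 2)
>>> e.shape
(5, 19, 5)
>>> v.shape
(3, 3)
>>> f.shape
(3, 19)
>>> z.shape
(19, 5, 3, 19)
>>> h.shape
(19, 5, 3, 3)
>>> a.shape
(19, 3)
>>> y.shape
(3, 19)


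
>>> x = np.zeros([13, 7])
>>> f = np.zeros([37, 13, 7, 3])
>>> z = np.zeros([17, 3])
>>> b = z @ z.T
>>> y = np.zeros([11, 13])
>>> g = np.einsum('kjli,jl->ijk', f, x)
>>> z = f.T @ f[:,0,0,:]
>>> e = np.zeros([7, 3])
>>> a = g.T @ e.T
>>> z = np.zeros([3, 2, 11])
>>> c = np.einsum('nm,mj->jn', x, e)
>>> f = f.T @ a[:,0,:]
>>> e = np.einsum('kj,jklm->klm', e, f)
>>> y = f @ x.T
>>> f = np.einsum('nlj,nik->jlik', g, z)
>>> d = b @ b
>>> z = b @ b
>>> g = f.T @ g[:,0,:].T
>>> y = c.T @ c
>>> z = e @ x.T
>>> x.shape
(13, 7)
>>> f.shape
(37, 13, 2, 11)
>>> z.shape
(7, 13, 13)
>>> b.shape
(17, 17)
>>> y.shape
(13, 13)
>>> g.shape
(11, 2, 13, 3)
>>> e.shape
(7, 13, 7)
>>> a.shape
(37, 13, 7)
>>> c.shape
(3, 13)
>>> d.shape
(17, 17)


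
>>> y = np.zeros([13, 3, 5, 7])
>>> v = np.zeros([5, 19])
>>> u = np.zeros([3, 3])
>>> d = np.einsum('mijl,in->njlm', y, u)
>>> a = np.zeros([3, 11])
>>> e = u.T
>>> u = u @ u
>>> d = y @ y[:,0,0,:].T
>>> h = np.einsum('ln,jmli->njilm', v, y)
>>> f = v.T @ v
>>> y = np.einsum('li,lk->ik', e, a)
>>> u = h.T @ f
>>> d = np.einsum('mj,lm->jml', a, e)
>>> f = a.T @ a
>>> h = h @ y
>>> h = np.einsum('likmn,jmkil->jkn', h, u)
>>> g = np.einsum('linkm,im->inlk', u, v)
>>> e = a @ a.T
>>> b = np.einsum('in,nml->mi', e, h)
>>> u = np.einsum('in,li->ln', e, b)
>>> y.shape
(3, 11)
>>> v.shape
(5, 19)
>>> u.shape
(7, 3)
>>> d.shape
(11, 3, 3)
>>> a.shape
(3, 11)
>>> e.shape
(3, 3)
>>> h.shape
(3, 7, 11)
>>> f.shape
(11, 11)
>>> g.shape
(5, 7, 3, 13)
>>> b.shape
(7, 3)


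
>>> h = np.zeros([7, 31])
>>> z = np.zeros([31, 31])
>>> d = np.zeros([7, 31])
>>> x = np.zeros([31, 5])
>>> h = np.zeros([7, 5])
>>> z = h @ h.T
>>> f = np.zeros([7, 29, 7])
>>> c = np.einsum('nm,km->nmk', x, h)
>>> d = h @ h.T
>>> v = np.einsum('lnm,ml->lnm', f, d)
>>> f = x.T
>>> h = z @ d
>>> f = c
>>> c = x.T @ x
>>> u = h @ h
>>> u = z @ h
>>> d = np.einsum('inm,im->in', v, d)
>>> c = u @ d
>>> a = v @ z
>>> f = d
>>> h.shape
(7, 7)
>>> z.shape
(7, 7)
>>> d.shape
(7, 29)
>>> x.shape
(31, 5)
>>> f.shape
(7, 29)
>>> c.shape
(7, 29)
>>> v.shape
(7, 29, 7)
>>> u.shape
(7, 7)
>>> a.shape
(7, 29, 7)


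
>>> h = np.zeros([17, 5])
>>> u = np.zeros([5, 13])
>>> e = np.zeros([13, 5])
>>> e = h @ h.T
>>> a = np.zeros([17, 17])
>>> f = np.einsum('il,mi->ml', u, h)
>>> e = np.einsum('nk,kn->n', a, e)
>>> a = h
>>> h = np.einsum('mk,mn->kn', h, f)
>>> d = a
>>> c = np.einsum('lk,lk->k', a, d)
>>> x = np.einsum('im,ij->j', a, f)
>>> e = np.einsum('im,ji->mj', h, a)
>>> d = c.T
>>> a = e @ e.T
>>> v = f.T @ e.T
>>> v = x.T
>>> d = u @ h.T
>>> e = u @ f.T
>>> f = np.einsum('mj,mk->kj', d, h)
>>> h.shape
(5, 13)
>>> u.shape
(5, 13)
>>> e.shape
(5, 17)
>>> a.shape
(13, 13)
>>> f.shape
(13, 5)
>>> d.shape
(5, 5)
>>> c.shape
(5,)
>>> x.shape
(13,)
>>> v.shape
(13,)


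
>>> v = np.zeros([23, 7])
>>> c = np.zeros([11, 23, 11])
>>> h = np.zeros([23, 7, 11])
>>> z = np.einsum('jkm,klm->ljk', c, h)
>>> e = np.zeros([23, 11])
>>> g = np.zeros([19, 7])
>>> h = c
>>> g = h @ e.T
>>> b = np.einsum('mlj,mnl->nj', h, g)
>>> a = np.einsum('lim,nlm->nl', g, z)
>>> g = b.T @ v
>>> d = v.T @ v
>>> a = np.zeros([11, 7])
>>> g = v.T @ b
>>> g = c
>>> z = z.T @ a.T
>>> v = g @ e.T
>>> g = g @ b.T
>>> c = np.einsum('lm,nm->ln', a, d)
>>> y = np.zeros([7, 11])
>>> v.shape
(11, 23, 23)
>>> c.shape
(11, 7)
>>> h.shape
(11, 23, 11)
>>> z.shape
(23, 11, 11)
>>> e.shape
(23, 11)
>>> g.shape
(11, 23, 23)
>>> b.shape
(23, 11)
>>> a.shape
(11, 7)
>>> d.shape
(7, 7)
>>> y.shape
(7, 11)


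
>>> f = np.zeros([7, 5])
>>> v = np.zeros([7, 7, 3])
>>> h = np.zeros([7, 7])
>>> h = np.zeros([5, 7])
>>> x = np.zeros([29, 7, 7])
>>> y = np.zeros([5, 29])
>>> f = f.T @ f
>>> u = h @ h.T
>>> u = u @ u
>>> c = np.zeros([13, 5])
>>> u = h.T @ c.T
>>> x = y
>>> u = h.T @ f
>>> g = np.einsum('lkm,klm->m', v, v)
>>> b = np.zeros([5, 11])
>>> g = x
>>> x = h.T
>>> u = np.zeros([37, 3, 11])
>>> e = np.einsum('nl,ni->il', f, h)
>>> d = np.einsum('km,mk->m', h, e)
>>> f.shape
(5, 5)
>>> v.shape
(7, 7, 3)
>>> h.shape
(5, 7)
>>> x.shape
(7, 5)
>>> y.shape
(5, 29)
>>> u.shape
(37, 3, 11)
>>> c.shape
(13, 5)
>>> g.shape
(5, 29)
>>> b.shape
(5, 11)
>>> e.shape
(7, 5)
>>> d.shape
(7,)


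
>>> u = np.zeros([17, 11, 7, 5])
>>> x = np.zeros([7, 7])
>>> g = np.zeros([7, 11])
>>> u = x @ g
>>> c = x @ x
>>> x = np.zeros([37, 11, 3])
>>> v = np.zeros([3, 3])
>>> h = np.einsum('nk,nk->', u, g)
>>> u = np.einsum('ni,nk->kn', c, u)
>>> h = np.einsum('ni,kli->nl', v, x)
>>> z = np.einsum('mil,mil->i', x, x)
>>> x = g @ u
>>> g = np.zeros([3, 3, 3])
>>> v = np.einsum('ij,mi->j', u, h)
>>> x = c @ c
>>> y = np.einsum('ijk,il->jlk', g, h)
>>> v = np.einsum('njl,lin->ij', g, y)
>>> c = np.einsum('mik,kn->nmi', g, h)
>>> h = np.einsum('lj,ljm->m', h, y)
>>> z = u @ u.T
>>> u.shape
(11, 7)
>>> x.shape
(7, 7)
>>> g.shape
(3, 3, 3)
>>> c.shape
(11, 3, 3)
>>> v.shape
(11, 3)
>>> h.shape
(3,)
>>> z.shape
(11, 11)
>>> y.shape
(3, 11, 3)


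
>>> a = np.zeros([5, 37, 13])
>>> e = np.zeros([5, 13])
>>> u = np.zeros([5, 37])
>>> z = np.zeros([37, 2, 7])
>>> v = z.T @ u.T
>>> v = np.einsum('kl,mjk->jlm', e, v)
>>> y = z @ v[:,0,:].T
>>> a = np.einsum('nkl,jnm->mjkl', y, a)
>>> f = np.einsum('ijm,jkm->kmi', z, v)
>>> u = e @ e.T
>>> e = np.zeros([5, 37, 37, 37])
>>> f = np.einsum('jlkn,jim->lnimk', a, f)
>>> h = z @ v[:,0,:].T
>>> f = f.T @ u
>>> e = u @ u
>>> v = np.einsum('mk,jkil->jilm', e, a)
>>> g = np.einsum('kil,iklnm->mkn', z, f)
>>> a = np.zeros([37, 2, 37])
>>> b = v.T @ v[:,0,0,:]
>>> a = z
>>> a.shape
(37, 2, 7)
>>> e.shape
(5, 5)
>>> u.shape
(5, 5)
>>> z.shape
(37, 2, 7)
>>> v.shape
(13, 2, 2, 5)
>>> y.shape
(37, 2, 2)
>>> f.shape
(2, 37, 7, 2, 5)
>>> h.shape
(37, 2, 2)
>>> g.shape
(5, 37, 2)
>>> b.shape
(5, 2, 2, 5)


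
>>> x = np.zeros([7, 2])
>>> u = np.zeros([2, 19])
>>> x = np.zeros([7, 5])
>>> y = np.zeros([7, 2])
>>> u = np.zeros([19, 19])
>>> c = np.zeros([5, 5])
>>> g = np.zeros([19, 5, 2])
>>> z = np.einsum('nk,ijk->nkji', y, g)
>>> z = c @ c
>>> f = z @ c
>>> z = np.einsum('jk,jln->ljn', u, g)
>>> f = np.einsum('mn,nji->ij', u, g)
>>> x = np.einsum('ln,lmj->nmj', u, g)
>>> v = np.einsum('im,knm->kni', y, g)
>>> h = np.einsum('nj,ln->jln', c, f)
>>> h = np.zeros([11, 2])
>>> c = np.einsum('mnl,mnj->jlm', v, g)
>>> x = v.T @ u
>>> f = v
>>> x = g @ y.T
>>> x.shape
(19, 5, 7)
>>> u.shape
(19, 19)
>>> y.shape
(7, 2)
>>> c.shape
(2, 7, 19)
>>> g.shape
(19, 5, 2)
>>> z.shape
(5, 19, 2)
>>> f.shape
(19, 5, 7)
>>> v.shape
(19, 5, 7)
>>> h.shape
(11, 2)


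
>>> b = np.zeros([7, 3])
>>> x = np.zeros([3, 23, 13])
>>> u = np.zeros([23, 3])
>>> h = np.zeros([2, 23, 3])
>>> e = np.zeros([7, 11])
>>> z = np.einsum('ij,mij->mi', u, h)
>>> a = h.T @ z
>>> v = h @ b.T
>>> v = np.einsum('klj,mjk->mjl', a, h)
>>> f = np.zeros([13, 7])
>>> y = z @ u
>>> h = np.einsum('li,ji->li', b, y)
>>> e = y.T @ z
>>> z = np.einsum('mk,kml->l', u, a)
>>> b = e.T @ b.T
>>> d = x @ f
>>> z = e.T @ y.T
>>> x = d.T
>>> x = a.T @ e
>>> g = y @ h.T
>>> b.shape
(23, 7)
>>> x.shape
(23, 23, 23)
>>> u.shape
(23, 3)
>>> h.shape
(7, 3)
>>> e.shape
(3, 23)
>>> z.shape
(23, 2)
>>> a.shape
(3, 23, 23)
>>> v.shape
(2, 23, 23)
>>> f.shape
(13, 7)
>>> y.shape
(2, 3)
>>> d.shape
(3, 23, 7)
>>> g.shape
(2, 7)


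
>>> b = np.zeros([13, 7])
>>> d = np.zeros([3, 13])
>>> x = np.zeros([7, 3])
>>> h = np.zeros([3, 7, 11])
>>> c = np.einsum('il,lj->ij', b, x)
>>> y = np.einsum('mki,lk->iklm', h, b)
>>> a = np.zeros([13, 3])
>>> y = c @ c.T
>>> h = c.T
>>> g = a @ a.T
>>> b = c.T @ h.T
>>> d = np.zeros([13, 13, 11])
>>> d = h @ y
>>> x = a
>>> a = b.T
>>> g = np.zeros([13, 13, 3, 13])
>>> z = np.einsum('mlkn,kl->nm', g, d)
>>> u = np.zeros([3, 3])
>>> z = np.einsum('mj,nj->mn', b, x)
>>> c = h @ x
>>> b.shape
(3, 3)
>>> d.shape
(3, 13)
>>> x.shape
(13, 3)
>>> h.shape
(3, 13)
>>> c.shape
(3, 3)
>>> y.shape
(13, 13)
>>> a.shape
(3, 3)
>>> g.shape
(13, 13, 3, 13)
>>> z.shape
(3, 13)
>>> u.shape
(3, 3)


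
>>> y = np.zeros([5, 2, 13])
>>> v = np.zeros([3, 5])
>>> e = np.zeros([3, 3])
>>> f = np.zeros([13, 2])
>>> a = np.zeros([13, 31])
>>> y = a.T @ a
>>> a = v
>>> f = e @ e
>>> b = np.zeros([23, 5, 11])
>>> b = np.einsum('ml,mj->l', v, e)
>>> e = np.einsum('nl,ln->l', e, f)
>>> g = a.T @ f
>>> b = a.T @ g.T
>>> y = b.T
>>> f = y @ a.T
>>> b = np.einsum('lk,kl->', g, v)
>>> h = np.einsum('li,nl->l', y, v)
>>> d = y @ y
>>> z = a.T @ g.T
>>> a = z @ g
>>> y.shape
(5, 5)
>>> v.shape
(3, 5)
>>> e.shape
(3,)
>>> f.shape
(5, 3)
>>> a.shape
(5, 3)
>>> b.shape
()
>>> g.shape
(5, 3)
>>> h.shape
(5,)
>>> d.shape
(5, 5)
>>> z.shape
(5, 5)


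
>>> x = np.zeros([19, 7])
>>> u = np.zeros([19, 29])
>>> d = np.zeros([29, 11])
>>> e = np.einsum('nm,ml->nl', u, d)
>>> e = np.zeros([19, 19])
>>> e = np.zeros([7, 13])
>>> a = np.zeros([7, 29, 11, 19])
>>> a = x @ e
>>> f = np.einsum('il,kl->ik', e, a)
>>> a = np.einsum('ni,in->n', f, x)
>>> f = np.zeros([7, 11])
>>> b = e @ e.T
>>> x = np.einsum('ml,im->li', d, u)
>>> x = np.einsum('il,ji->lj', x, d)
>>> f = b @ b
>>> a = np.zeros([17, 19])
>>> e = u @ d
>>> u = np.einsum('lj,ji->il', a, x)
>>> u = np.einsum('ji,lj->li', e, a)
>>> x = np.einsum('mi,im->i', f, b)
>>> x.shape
(7,)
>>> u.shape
(17, 11)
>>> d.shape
(29, 11)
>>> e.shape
(19, 11)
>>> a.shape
(17, 19)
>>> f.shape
(7, 7)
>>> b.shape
(7, 7)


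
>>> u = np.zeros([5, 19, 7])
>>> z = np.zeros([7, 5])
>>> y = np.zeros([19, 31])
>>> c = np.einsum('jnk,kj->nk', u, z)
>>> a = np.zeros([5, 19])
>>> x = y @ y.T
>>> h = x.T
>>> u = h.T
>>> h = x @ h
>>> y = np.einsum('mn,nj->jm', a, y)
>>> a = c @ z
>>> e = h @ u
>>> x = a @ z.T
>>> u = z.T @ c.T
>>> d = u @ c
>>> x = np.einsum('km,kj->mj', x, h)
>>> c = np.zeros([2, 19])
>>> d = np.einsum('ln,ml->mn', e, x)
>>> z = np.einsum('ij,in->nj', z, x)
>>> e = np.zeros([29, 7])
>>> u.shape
(5, 19)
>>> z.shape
(19, 5)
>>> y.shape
(31, 5)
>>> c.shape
(2, 19)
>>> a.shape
(19, 5)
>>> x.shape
(7, 19)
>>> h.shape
(19, 19)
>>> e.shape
(29, 7)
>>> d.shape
(7, 19)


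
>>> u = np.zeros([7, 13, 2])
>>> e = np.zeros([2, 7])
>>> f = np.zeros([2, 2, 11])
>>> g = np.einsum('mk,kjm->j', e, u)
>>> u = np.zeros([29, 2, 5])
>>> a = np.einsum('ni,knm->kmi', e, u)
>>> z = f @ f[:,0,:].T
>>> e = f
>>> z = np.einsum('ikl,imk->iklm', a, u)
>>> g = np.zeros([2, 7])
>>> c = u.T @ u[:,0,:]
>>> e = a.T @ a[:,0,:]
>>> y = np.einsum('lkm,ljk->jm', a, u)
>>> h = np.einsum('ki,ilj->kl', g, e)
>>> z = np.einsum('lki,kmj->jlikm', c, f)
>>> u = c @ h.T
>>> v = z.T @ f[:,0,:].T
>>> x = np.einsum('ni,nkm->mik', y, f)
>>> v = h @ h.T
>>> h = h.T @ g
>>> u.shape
(5, 2, 2)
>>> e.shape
(7, 5, 7)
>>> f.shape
(2, 2, 11)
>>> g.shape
(2, 7)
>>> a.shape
(29, 5, 7)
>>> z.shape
(11, 5, 5, 2, 2)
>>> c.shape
(5, 2, 5)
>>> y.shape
(2, 7)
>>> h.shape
(5, 7)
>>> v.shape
(2, 2)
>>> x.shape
(11, 7, 2)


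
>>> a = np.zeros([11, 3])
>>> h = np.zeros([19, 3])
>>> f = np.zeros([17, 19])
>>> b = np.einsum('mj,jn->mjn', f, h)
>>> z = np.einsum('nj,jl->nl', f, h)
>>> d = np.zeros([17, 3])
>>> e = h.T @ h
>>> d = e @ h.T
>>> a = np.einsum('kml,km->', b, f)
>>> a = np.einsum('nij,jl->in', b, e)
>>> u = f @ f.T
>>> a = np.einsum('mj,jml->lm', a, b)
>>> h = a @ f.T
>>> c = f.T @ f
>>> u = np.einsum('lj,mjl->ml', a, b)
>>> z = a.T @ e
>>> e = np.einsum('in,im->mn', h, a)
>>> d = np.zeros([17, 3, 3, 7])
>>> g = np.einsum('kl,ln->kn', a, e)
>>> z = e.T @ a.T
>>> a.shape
(3, 19)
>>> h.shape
(3, 17)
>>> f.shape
(17, 19)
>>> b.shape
(17, 19, 3)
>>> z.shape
(17, 3)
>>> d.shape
(17, 3, 3, 7)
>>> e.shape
(19, 17)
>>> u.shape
(17, 3)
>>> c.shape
(19, 19)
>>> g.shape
(3, 17)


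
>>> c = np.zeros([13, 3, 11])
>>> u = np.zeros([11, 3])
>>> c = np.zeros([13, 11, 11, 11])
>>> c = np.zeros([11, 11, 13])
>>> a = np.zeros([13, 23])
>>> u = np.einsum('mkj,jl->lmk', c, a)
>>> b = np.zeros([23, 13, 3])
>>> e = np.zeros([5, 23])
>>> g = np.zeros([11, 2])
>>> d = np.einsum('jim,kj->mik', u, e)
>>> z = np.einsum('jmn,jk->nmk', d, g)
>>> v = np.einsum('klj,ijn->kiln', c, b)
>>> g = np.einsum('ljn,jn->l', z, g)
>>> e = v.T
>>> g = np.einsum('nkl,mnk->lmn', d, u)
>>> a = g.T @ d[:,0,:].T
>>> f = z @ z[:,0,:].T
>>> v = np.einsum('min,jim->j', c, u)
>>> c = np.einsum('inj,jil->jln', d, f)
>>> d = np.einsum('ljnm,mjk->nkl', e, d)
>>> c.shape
(5, 5, 11)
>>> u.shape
(23, 11, 11)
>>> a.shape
(11, 23, 11)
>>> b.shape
(23, 13, 3)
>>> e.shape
(3, 11, 23, 11)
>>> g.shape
(5, 23, 11)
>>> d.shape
(23, 5, 3)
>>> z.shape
(5, 11, 2)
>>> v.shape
(23,)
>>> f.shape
(5, 11, 5)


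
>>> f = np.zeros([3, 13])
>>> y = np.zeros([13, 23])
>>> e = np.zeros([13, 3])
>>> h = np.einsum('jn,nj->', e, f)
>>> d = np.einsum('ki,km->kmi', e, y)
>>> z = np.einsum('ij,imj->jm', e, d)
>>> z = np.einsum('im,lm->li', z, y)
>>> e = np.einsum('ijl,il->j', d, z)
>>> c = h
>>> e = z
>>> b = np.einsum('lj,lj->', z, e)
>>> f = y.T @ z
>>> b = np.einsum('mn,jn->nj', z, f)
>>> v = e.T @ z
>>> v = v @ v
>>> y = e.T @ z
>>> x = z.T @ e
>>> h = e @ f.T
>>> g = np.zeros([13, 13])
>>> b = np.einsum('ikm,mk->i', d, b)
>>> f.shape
(23, 3)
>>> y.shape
(3, 3)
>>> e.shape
(13, 3)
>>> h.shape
(13, 23)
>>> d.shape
(13, 23, 3)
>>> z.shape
(13, 3)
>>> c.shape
()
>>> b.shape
(13,)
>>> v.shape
(3, 3)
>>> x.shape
(3, 3)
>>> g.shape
(13, 13)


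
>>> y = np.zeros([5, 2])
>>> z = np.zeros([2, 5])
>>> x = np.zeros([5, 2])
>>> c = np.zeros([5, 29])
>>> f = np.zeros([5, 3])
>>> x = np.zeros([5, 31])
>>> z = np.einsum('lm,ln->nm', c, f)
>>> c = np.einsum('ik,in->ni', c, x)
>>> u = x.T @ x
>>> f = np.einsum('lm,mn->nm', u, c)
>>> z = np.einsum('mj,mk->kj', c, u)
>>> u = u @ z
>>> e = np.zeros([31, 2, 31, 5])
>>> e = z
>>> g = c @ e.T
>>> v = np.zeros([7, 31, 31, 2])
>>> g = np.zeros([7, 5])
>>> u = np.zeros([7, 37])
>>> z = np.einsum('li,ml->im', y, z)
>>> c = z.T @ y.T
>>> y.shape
(5, 2)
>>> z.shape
(2, 31)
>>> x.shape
(5, 31)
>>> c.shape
(31, 5)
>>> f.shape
(5, 31)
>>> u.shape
(7, 37)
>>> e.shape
(31, 5)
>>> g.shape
(7, 5)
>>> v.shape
(7, 31, 31, 2)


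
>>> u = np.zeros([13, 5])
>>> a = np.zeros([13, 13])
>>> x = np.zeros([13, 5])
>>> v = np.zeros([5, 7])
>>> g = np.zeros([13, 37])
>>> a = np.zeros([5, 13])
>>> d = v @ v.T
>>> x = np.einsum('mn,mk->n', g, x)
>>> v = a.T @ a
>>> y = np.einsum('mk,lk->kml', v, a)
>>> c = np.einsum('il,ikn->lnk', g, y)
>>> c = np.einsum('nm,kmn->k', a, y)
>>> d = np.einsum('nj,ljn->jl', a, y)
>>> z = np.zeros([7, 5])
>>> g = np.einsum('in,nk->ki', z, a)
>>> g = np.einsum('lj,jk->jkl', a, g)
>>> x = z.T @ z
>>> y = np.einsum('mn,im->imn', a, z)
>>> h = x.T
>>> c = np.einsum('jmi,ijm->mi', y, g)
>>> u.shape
(13, 5)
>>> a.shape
(5, 13)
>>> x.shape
(5, 5)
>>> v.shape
(13, 13)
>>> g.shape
(13, 7, 5)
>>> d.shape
(13, 13)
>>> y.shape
(7, 5, 13)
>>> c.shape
(5, 13)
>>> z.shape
(7, 5)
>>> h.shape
(5, 5)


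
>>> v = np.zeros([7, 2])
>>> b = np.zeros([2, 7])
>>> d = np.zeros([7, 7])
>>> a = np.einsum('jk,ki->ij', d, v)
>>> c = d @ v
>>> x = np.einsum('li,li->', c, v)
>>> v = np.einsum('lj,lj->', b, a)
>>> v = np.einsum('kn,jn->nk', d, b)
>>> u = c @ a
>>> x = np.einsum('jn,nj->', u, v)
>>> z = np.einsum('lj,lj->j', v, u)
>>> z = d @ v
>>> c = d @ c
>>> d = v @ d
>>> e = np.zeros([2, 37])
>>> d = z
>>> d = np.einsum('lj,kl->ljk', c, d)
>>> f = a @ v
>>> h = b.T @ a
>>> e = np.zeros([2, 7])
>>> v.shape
(7, 7)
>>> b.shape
(2, 7)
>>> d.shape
(7, 2, 7)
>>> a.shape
(2, 7)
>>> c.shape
(7, 2)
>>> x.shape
()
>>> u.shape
(7, 7)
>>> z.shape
(7, 7)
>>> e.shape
(2, 7)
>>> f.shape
(2, 7)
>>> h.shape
(7, 7)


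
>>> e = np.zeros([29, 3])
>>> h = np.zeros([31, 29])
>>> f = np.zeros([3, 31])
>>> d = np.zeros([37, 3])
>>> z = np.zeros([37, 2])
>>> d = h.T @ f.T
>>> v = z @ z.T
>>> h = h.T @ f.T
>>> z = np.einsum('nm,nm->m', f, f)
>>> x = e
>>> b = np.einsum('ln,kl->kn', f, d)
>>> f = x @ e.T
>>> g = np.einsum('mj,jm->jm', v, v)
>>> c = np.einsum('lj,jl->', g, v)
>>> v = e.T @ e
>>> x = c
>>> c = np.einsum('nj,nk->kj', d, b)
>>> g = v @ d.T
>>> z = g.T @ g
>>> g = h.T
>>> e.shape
(29, 3)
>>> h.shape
(29, 3)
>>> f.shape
(29, 29)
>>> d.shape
(29, 3)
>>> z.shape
(29, 29)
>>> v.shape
(3, 3)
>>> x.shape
()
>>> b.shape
(29, 31)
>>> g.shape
(3, 29)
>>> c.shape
(31, 3)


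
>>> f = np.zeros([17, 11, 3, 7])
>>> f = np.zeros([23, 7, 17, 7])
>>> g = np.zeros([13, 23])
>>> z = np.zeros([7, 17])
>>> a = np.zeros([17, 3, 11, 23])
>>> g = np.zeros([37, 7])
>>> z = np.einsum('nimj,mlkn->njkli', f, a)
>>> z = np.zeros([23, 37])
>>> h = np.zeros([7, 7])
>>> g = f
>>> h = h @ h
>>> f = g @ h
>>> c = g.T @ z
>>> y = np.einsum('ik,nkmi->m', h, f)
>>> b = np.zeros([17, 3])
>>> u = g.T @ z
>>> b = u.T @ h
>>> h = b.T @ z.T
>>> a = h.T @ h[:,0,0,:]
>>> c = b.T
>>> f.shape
(23, 7, 17, 7)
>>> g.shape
(23, 7, 17, 7)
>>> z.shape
(23, 37)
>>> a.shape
(23, 7, 17, 23)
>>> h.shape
(7, 17, 7, 23)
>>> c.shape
(7, 17, 7, 37)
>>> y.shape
(17,)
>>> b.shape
(37, 7, 17, 7)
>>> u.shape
(7, 17, 7, 37)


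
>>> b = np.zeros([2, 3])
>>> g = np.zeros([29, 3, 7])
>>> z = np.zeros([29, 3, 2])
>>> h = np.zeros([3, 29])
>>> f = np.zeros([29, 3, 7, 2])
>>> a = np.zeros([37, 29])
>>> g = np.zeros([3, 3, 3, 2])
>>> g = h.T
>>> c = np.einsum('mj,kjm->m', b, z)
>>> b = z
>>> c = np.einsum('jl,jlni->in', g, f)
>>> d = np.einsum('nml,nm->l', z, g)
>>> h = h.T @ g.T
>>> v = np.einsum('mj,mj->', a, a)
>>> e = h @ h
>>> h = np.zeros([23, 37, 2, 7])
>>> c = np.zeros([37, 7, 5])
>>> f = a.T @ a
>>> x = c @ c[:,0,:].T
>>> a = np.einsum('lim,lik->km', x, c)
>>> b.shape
(29, 3, 2)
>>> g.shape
(29, 3)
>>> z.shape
(29, 3, 2)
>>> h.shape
(23, 37, 2, 7)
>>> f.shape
(29, 29)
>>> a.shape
(5, 37)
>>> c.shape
(37, 7, 5)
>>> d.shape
(2,)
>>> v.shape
()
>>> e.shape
(29, 29)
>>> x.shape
(37, 7, 37)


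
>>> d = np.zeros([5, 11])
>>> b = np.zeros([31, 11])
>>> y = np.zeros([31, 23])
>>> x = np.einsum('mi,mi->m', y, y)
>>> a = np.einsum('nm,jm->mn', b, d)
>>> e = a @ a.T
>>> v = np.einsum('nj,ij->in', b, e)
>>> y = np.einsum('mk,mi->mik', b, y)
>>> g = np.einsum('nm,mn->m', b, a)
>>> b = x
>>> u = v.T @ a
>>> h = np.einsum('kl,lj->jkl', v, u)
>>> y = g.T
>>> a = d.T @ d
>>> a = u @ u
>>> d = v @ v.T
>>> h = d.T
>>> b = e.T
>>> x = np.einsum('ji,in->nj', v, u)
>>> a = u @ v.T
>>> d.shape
(11, 11)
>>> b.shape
(11, 11)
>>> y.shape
(11,)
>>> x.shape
(31, 11)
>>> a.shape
(31, 11)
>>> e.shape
(11, 11)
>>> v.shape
(11, 31)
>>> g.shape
(11,)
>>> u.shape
(31, 31)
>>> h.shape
(11, 11)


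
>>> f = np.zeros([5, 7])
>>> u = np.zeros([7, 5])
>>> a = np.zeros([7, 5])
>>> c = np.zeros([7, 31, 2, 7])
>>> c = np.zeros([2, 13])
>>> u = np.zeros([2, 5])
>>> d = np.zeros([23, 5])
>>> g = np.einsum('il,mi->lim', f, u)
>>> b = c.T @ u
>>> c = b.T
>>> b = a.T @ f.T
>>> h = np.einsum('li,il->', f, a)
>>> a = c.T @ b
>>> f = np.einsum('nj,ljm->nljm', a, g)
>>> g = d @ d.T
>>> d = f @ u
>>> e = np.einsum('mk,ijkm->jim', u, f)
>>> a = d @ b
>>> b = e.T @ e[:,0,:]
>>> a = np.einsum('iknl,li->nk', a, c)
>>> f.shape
(13, 7, 5, 2)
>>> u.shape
(2, 5)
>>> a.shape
(5, 7)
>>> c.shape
(5, 13)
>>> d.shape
(13, 7, 5, 5)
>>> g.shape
(23, 23)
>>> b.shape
(2, 13, 2)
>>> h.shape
()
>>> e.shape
(7, 13, 2)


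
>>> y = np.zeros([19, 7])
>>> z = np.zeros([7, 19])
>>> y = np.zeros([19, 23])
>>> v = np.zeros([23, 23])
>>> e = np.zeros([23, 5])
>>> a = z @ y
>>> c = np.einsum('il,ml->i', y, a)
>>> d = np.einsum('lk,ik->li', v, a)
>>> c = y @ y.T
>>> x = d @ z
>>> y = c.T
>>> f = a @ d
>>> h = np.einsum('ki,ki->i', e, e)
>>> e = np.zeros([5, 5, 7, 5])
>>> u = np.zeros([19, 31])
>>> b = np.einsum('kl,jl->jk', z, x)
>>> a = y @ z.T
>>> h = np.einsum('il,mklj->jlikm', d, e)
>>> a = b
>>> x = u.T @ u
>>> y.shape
(19, 19)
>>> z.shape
(7, 19)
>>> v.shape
(23, 23)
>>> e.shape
(5, 5, 7, 5)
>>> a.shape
(23, 7)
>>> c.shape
(19, 19)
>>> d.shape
(23, 7)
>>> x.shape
(31, 31)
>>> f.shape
(7, 7)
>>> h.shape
(5, 7, 23, 5, 5)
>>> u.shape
(19, 31)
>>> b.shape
(23, 7)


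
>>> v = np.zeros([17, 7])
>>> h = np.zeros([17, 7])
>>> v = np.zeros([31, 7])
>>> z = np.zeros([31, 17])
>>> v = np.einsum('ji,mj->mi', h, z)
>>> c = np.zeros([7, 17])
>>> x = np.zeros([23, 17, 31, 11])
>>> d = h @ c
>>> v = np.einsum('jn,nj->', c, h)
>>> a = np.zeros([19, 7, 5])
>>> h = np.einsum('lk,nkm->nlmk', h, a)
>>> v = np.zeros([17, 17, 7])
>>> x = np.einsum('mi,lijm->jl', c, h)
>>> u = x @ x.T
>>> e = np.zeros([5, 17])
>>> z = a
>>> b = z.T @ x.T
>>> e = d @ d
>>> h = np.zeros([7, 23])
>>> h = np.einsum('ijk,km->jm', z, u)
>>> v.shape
(17, 17, 7)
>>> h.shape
(7, 5)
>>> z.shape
(19, 7, 5)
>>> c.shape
(7, 17)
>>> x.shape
(5, 19)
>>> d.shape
(17, 17)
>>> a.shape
(19, 7, 5)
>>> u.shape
(5, 5)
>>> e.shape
(17, 17)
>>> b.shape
(5, 7, 5)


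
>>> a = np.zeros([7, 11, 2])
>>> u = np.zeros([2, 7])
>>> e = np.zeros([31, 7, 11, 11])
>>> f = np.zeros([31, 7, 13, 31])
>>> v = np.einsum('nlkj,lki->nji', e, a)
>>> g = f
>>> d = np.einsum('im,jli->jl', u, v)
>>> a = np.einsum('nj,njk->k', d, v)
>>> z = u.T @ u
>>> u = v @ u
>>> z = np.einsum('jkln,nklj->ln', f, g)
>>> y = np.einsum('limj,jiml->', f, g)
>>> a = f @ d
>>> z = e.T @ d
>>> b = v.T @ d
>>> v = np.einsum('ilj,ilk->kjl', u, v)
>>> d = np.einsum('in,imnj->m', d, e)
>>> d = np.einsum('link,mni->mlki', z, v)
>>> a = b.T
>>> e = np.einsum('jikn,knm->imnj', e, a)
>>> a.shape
(11, 11, 2)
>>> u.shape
(31, 11, 7)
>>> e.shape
(7, 2, 11, 31)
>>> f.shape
(31, 7, 13, 31)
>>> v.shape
(2, 7, 11)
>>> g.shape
(31, 7, 13, 31)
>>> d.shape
(2, 11, 11, 11)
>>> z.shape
(11, 11, 7, 11)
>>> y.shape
()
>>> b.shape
(2, 11, 11)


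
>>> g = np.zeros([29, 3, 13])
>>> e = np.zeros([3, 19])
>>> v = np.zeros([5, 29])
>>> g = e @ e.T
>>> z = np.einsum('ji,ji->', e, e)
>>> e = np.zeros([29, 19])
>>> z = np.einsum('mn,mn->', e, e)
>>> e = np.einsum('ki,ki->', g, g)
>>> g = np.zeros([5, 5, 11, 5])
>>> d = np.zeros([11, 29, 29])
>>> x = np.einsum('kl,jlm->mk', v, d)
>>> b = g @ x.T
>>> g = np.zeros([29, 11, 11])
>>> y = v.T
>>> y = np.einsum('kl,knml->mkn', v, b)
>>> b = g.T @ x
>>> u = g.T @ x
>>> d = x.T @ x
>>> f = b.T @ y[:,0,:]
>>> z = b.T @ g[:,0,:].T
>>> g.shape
(29, 11, 11)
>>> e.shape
()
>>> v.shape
(5, 29)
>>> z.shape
(5, 11, 29)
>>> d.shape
(5, 5)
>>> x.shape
(29, 5)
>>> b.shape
(11, 11, 5)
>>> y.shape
(11, 5, 5)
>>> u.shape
(11, 11, 5)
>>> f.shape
(5, 11, 5)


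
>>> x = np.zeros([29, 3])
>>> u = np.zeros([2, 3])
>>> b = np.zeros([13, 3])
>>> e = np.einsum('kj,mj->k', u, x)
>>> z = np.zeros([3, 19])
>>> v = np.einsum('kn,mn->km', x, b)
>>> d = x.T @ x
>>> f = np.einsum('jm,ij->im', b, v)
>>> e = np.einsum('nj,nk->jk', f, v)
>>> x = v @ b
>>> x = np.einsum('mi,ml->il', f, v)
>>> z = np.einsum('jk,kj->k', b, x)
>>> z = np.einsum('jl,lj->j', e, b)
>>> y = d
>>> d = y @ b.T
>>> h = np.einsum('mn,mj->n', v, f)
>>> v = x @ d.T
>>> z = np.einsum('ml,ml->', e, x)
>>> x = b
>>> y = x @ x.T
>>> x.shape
(13, 3)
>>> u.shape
(2, 3)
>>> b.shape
(13, 3)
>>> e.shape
(3, 13)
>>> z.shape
()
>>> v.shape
(3, 3)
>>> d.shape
(3, 13)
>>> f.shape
(29, 3)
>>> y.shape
(13, 13)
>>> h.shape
(13,)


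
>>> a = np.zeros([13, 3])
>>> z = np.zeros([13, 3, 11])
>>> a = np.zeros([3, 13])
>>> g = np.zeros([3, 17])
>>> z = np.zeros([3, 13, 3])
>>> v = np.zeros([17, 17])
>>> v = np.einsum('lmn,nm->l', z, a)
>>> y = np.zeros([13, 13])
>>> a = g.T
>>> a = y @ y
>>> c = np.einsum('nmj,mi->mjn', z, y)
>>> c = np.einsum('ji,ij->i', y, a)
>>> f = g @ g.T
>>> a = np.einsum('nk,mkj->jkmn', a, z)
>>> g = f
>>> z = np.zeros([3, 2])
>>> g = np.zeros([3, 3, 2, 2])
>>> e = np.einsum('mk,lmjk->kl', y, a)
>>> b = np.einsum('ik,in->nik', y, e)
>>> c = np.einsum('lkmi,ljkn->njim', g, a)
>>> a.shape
(3, 13, 3, 13)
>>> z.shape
(3, 2)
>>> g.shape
(3, 3, 2, 2)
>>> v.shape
(3,)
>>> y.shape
(13, 13)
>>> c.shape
(13, 13, 2, 2)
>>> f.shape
(3, 3)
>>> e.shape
(13, 3)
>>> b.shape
(3, 13, 13)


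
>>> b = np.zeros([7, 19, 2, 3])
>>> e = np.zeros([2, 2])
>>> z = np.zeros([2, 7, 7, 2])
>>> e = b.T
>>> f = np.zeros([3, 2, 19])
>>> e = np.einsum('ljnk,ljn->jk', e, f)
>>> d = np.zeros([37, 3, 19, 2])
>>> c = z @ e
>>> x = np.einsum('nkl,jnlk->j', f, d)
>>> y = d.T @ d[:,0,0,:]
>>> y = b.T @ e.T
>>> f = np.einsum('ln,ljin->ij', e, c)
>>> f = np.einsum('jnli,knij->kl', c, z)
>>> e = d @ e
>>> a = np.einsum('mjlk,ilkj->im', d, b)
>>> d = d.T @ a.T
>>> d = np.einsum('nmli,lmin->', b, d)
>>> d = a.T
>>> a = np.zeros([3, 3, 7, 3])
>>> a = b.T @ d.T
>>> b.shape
(7, 19, 2, 3)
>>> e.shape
(37, 3, 19, 7)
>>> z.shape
(2, 7, 7, 2)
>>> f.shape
(2, 7)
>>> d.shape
(37, 7)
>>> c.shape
(2, 7, 7, 7)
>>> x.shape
(37,)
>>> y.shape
(3, 2, 19, 2)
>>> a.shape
(3, 2, 19, 37)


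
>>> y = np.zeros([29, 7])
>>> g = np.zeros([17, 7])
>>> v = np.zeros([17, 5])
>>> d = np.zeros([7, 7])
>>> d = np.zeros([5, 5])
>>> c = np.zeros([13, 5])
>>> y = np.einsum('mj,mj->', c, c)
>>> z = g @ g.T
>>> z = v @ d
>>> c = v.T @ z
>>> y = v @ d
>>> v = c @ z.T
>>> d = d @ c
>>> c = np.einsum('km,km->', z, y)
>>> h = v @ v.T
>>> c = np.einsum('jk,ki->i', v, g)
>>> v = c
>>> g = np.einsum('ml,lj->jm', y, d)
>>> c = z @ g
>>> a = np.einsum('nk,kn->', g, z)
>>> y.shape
(17, 5)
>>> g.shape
(5, 17)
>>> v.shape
(7,)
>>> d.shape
(5, 5)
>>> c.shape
(17, 17)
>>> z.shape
(17, 5)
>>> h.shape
(5, 5)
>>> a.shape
()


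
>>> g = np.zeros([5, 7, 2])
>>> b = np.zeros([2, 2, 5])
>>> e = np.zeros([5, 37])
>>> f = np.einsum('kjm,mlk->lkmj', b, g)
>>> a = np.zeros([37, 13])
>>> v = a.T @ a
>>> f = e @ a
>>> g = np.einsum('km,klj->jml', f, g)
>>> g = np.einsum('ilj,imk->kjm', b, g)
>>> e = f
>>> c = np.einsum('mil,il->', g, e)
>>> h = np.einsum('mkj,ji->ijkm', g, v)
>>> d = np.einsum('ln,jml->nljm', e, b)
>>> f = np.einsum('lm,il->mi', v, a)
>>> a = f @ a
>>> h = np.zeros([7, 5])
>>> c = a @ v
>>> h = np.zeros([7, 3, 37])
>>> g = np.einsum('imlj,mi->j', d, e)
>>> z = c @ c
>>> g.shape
(2,)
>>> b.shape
(2, 2, 5)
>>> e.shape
(5, 13)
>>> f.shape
(13, 37)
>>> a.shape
(13, 13)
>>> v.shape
(13, 13)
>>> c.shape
(13, 13)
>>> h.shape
(7, 3, 37)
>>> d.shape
(13, 5, 2, 2)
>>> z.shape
(13, 13)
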